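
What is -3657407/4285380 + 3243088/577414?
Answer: 5893013223971/1237219203660 ≈ 4.7631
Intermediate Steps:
-3657407/4285380 + 3243088/577414 = -3657407*1/4285380 + 3243088*(1/577414) = -3657407/4285380 + 1621544/288707 = 5893013223971/1237219203660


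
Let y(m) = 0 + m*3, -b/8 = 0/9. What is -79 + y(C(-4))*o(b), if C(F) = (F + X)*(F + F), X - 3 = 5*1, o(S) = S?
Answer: -79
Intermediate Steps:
b = 0 (b = -0/9 = -8*0 = 0)
X = 8 (X = 3 + 5*1 = 3 + 5 = 8)
C(F) = 2*F*(8 + F) (C(F) = (F + 8)*(F + F) = (8 + F)*(2*F) = 2*F*(8 + F))
y(m) = 3*m (y(m) = 0 + 3*m = 3*m)
-79 + y(C(-4))*o(b) = -79 + (3*(2*(-4)*(8 - 4)))*0 = -79 + (3*(2*(-4)*4))*0 = -79 + (3*(-32))*0 = -79 - 96*0 = -79 + 0 = -79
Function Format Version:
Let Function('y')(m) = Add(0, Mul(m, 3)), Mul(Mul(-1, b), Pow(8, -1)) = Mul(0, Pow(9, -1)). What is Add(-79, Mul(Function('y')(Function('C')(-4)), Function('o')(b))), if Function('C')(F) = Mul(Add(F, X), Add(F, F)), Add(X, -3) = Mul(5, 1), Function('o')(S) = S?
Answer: -79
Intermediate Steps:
b = 0 (b = Mul(-8, Mul(0, Pow(9, -1))) = Mul(-8, Mul(0, Rational(1, 9))) = Mul(-8, 0) = 0)
X = 8 (X = Add(3, Mul(5, 1)) = Add(3, 5) = 8)
Function('C')(F) = Mul(2, F, Add(8, F)) (Function('C')(F) = Mul(Add(F, 8), Add(F, F)) = Mul(Add(8, F), Mul(2, F)) = Mul(2, F, Add(8, F)))
Function('y')(m) = Mul(3, m) (Function('y')(m) = Add(0, Mul(3, m)) = Mul(3, m))
Add(-79, Mul(Function('y')(Function('C')(-4)), Function('o')(b))) = Add(-79, Mul(Mul(3, Mul(2, -4, Add(8, -4))), 0)) = Add(-79, Mul(Mul(3, Mul(2, -4, 4)), 0)) = Add(-79, Mul(Mul(3, -32), 0)) = Add(-79, Mul(-96, 0)) = Add(-79, 0) = -79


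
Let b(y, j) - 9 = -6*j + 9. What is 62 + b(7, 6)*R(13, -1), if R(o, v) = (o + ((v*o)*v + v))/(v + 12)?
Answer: 232/11 ≈ 21.091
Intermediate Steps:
b(y, j) = 18 - 6*j (b(y, j) = 9 + (-6*j + 9) = 9 + (9 - 6*j) = 18 - 6*j)
R(o, v) = (o + v + o*v²)/(12 + v) (R(o, v) = (o + ((o*v)*v + v))/(12 + v) = (o + (o*v² + v))/(12 + v) = (o + (v + o*v²))/(12 + v) = (o + v + o*v²)/(12 + v))
62 + b(7, 6)*R(13, -1) = 62 + (18 - 6*6)*((13 - 1 + 13*(-1)²)/(12 - 1)) = 62 + (18 - 36)*((13 - 1 + 13*1)/11) = 62 - 18*(13 - 1 + 13)/11 = 62 - 18*25/11 = 62 - 450/11 = 232/11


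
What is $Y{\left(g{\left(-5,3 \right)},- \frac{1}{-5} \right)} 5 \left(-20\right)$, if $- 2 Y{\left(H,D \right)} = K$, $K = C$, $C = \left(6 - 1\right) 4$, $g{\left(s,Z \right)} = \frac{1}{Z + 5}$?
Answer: $1000$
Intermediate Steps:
$g{\left(s,Z \right)} = \frac{1}{5 + Z}$
$C = 20$ ($C = 5 \cdot 4 = 20$)
$K = 20$
$Y{\left(H,D \right)} = -10$ ($Y{\left(H,D \right)} = \left(- \frac{1}{2}\right) 20 = -10$)
$Y{\left(g{\left(-5,3 \right)},- \frac{1}{-5} \right)} 5 \left(-20\right) = \left(-10\right) 5 \left(-20\right) = \left(-50\right) \left(-20\right) = 1000$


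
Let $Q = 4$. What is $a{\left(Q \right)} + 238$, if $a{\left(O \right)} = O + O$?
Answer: $246$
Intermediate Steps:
$a{\left(O \right)} = 2 O$
$a{\left(Q \right)} + 238 = 2 \cdot 4 + 238 = 8 + 238 = 246$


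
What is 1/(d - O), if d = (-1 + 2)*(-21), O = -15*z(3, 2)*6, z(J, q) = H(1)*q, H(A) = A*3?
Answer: 1/519 ≈ 0.0019268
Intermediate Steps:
H(A) = 3*A
z(J, q) = 3*q (z(J, q) = (3*1)*q = 3*q)
O = -540 (O = -45*2*6 = -15*6*6 = -90*6 = -540)
d = -21 (d = 1*(-21) = -21)
1/(d - O) = 1/(-21 - 1*(-540)) = 1/(-21 + 540) = 1/519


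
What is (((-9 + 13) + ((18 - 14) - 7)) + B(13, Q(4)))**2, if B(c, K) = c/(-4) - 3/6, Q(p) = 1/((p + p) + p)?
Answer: 121/16 ≈ 7.5625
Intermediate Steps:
Q(p) = 1/(3*p) (Q(p) = 1/(2*p + p) = 1/(3*p))
B(c, K) = -1/2 - c/4 (B(c, K) = c*(-1/4) - 3*1/6 = -c/4 - 1/2 = -1/2 - c/4)
(((-9 + 13) + ((18 - 14) - 7)) + B(13, Q(4)))**2 = (((-9 + 13) + ((18 - 14) - 7)) + (-1/2 - 1/4*13))**2 = ((4 + (4 - 7)) + (-1/2 - 13/4))**2 = ((4 - 3) - 15/4)**2 = (1 - 15/4)**2 = (-11/4)**2 = 121/16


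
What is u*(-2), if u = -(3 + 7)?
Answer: 20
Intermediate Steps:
u = -10 (u = -1*10 = -10)
u*(-2) = -10*(-2) = 20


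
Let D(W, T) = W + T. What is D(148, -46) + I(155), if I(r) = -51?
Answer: 51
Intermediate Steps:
D(W, T) = T + W
D(148, -46) + I(155) = (-46 + 148) - 51 = 102 - 51 = 51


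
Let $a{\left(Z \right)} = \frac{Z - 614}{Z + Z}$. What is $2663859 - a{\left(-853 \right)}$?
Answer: $\frac{4544541987}{1706} \approx 2.6639 \cdot 10^{6}$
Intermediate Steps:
$a{\left(Z \right)} = \frac{-614 + Z}{2 Z}$
$2663859 - a{\left(-853 \right)} = 2663859 - \frac{-614 - 853}{2 \left(-853\right)} = 2663859 - \frac{1}{2} \left(- \frac{1}{853}\right) \left(-1467\right) = 2663859 - \frac{1467}{1706} = \frac{4544541987}{1706}$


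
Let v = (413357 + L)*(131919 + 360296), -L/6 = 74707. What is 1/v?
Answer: -1/17170920275 ≈ -5.8238e-11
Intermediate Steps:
L = -448242 (L = -6*74707 = -448242)
v = -17170920275 (v = (413357 - 448242)*(131919 + 360296) = -34885*492215 = -17170920275)
1/v = 1/(-17170920275) = -1/17170920275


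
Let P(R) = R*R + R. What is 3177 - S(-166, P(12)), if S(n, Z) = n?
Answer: 3343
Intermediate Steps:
P(R) = R + R² (P(R) = R² + R = R + R²)
3177 - S(-166, P(12)) = 3177 - 1*(-166) = 3177 + 166 = 3343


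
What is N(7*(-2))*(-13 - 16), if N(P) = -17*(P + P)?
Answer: -13804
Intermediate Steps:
N(P) = -34*P
N(7*(-2))*(-13 - 16) = (-238*(-2))*(-13 - 16) = -34*(-14)*(-29) = 476*(-29) = -13804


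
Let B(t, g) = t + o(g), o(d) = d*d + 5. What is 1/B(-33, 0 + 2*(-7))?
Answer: 1/168 ≈ 0.0059524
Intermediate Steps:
o(d) = 5 + d**2 (o(d) = d**2 + 5 = 5 + d**2)
B(t, g) = 5 + t + g**2 (B(t, g) = t + (5 + g**2) = 5 + t + g**2)
1/B(-33, 0 + 2*(-7)) = 1/(5 - 33 + (0 + 2*(-7))**2) = 1/(5 - 33 + (0 - 14)**2) = 1/(5 - 33 + (-14)**2) = 1/(5 - 33 + 196) = 1/168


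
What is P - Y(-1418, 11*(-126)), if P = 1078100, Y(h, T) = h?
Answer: 1079518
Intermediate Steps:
P - Y(-1418, 11*(-126)) = 1078100 - 1*(-1418) = 1078100 + 1418 = 1079518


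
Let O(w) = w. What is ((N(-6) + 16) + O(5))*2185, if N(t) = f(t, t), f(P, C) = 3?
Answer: 52440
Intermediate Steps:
N(t) = 3
((N(-6) + 16) + O(5))*2185 = ((3 + 16) + 5)*2185 = (19 + 5)*2185 = 24*2185 = 52440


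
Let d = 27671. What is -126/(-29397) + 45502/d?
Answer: 447036280/271148129 ≈ 1.6487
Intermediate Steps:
-126/(-29397) + 45502/d = -126/(-29397) + 45502/27671 = -126*(-1/29397) + 45502*(1/27671) = 42/9799 + 45502/27671 = 447036280/271148129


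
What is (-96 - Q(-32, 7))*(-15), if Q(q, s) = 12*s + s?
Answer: 2805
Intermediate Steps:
Q(q, s) = 13*s
(-96 - Q(-32, 7))*(-15) = (-96 - 13*7)*(-15) = (-96 - 1*91)*(-15) = (-96 - 91)*(-15) = -187*(-15) = 2805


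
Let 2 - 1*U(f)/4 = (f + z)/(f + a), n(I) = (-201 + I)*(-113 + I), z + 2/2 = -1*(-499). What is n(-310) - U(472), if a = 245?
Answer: 154979845/717 ≈ 2.1615e+5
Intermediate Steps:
z = 498 (z = -1 - 1*(-499) = -1 + 499 = 498)
U(f) = 8 - 4*(498 + f)/(245 + f) (U(f) = 8 - 4*(f + 498)/(f + 245) = 8 - 4*(498 + f)/(245 + f))
n(-310) - U(472) = (22713 + (-310)**2 - 314*(-310)) - 4*(-8 + 472)/(245 + 472) = (22713 + 96100 + 97340) - 4*464/717 = 216153 - 4*464/717 = 216153 - 1*1856/717 = 216153 - 1856/717 = 154979845/717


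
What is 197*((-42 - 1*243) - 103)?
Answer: -76436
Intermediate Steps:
197*((-42 - 1*243) - 103) = 197*((-42 - 243) - 103) = 197*(-285 - 103) = 197*(-388) = -76436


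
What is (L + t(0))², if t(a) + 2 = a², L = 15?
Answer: 169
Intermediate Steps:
t(a) = -2 + a²
(L + t(0))² = (15 + (-2 + 0²))² = (15 + (-2 + 0))² = (15 - 2)² = 13² = 169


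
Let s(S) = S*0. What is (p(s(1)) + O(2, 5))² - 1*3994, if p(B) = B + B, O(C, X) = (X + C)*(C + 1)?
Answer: -3553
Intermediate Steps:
O(C, X) = (1 + C)*(C + X) (O(C, X) = (C + X)*(1 + C) = (1 + C)*(C + X))
s(S) = 0
p(B) = 2*B
(p(s(1)) + O(2, 5))² - 1*3994 = (2*0 + (2 + 5 + 2² + 2*5))² - 1*3994 = (0 + (2 + 5 + 4 + 10))² - 3994 = (0 + 21)² - 3994 = 21² - 3994 = 441 - 3994 = -3553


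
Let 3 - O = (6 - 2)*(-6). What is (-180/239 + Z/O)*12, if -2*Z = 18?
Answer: -3116/239 ≈ -13.038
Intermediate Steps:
O = 27 (O = 3 - (6 - 2)*(-6) = 3 - 4*(-6) = 3 - 1*(-24) = 3 + 24 = 27)
Z = -9 (Z = -1/2*18 = -9)
(-180/239 + Z/O)*12 = (-180/239 - 9/27)*12 = (-180*1/239 - 9*1/27)*12 = (-180/239 - 1/3)*12 = -779/717*12 = -3116/239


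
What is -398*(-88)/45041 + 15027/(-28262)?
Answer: 313017181/1272948742 ≈ 0.24590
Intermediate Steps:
-398*(-88)/45041 + 15027/(-28262) = 35024*(1/45041) + 15027*(-1/28262) = 35024/45041 - 15027/28262 = 313017181/1272948742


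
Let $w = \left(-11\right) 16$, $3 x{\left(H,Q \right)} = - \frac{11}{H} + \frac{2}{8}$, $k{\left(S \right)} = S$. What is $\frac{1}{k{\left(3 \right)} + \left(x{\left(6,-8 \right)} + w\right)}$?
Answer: $- \frac{36}{6247} \approx -0.0057628$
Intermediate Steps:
$x{\left(H,Q \right)} = \frac{1}{12} - \frac{11}{3 H}$ ($x{\left(H,Q \right)} = \frac{- \frac{11}{H} + \frac{2}{8}}{3} = \frac{- \frac{11}{H} + 2 \cdot \frac{1}{8}}{3} = \frac{- \frac{11}{H} + \frac{1}{4}}{3} = \frac{\frac{1}{4} - \frac{11}{H}}{3} = \frac{1}{12} - \frac{11}{3 H}$)
$w = -176$
$\frac{1}{k{\left(3 \right)} + \left(x{\left(6,-8 \right)} + w\right)} = \frac{1}{3 - \left(176 - \frac{-44 + 6}{12 \cdot 6}\right)} = \frac{1}{3 - \left(176 - - \frac{19}{36}\right)} = \frac{1}{3 - \frac{6355}{36}} = \frac{1}{- \frac{6247}{36}} = - \frac{36}{6247}$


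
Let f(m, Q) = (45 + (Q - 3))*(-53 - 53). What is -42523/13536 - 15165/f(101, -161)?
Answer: -370829281/85371552 ≈ -4.3437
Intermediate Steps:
f(m, Q) = -4452 - 106*Q (f(m, Q) = (45 + (-3 + Q))*(-106) = (42 + Q)*(-106) = -4452 - 106*Q)
-42523/13536 - 15165/f(101, -161) = -42523/13536 - 15165/(-4452 - 106*(-161)) = -42523*1/13536 - 15165/(-4452 + 17066) = -42523/13536 - 15165/12614 = -370829281/85371552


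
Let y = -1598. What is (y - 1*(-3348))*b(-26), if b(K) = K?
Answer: -45500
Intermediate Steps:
(y - 1*(-3348))*b(-26) = (-1598 - 1*(-3348))*(-26) = (-1598 + 3348)*(-26) = 1750*(-26) = -45500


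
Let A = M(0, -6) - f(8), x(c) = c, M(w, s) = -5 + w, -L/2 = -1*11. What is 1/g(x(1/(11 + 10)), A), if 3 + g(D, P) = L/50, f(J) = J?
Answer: -25/64 ≈ -0.39063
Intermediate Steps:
L = 22 (L = -(-2)*11 = -2*(-11) = 22)
A = -13 (A = (-5 + 0) - 1*8 = -5 - 8 = -13)
g(D, P) = -64/25 (g(D, P) = -3 + 22/50 = -3 + 22*(1/50) = -3 + 11/25 = -64/25)
1/g(x(1/(11 + 10)), A) = 1/(-64/25) = -25/64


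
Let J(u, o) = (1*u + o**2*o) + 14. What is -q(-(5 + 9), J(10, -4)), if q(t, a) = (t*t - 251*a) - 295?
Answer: -9941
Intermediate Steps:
J(u, o) = 14 + u + o**3 (J(u, o) = (u + o**3) + 14 = 14 + u + o**3)
q(t, a) = -295 + t**2 - 251*a (q(t, a) = (t**2 - 251*a) - 295 = -295 + t**2 - 251*a)
-q(-(5 + 9), J(10, -4)) = -(-295 + (-(5 + 9))**2 - 251*(14 + 10 + (-4)**3)) = -(-295 + (-1*14)**2 - 251*(14 + 10 - 64)) = -(-295 + (-14)**2 - 251*(-40)) = -(-295 + 196 + 10040) = -1*9941 = -9941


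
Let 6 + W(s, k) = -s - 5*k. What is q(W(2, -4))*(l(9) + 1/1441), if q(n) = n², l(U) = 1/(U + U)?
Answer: 11672/1441 ≈ 8.0999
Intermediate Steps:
l(U) = 1/(2*U)
W(s, k) = -6 - s - 5*k (W(s, k) = -6 + (-s - 5*k) = -6 - s - 5*k)
q(W(2, -4))*(l(9) + 1/1441) = (-6 - 1*2 - 5*(-4))²*((½)/9 + 1/1441) = (-6 - 2 + 20)²*((½)*(⅑) + 1/1441) = 12²*(1/18 + 1/1441) = 144*(1459/25938) = 11672/1441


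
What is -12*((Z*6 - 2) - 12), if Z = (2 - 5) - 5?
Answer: 744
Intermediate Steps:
Z = -8 (Z = -3 - 5 = -8)
-12*((Z*6 - 2) - 12) = -12*((-8*6 - 2) - 12) = -12*((-48 - 2) - 12) = -12*(-50 - 12) = -12*(-62) = 744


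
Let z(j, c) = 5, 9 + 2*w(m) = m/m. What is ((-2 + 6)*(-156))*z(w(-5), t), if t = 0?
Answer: -3120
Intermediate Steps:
w(m) = -4 (w(m) = -9/2 + (m/m)/2 = -9/2 + (½)*1 = -9/2 + ½ = -4)
((-2 + 6)*(-156))*z(w(-5), t) = ((-2 + 6)*(-156))*5 = (4*(-156))*5 = -624*5 = -3120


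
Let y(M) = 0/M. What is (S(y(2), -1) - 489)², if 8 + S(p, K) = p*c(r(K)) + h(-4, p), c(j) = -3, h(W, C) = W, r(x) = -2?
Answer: 251001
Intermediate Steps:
y(M) = 0
S(p, K) = -12 - 3*p (S(p, K) = -8 + (p*(-3) - 4) = -8 + (-3*p - 4) = -8 + (-4 - 3*p) = -12 - 3*p)
(S(y(2), -1) - 489)² = ((-12 - 3*0) - 489)² = ((-12 + 0) - 489)² = (-12 - 489)² = (-501)² = 251001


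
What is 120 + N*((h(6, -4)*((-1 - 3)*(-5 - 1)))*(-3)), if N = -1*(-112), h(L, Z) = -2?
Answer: 16248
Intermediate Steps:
N = 112
120 + N*((h(6, -4)*((-1 - 3)*(-5 - 1)))*(-3)) = 120 + 112*(-2*(-1 - 3)*(-5 - 1)*(-3)) = 120 + 112*(-(-8)*(-6)*(-3)) = 120 + 112*(-2*24*(-3)) = 120 + 112*(-48*(-3)) = 120 + 112*144 = 120 + 16128 = 16248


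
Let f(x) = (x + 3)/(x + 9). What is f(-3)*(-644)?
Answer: 0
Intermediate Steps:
f(x) = (3 + x)/(9 + x)
f(-3)*(-644) = ((3 - 3)/(9 - 3))*(-644) = (0/6)*(-644) = ((1/6)*0)*(-644) = 0*(-644) = 0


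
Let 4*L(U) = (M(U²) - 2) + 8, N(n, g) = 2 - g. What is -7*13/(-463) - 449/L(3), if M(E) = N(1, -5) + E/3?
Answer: -207523/1852 ≈ -112.05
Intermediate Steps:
M(E) = 7 + E/3 (M(E) = (2 - 1*(-5)) + E/3 = (2 + 5) + E*(⅓) = 7 + E/3)
L(U) = 13/4 + U²/12 (L(U) = (((7 + U²/3) - 2) + 8)/4 = ((5 + U²/3) + 8)/4 = (13 + U²/3)/4 = 13/4 + U²/12)
-7*13/(-463) - 449/L(3) = -7*13/(-463) - 449/(13/4 + (1/12)*3²) = -91*(-1/463) - 449/(13/4 + (1/12)*9) = 91/463 - 449/(13/4 + ¾) = 91/463 - 449/4 = -207523/1852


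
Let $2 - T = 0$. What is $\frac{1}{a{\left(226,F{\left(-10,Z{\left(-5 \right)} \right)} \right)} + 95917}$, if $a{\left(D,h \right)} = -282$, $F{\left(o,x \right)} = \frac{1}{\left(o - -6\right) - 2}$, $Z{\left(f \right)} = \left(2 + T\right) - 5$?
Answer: $\frac{1}{95635} \approx 1.0456 \cdot 10^{-5}$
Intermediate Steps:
$T = 2$ ($T = 2 - 0 = 2 + 0 = 2$)
$Z{\left(f \right)} = -1$ ($Z{\left(f \right)} = \left(2 + 2\right) - 5 = 4 - 5 = -1$)
$F{\left(o,x \right)} = \frac{1}{4 + o}$ ($F{\left(o,x \right)} = \frac{1}{\left(o + 6\right) - 2} = \frac{1}{\left(6 + o\right) - 2} = \frac{1}{4 + o}$)
$\frac{1}{a{\left(226,F{\left(-10,Z{\left(-5 \right)} \right)} \right)} + 95917} = \frac{1}{-282 + 95917} = \frac{1}{95635}$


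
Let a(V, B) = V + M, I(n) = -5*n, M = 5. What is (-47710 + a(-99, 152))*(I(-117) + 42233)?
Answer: -2046871672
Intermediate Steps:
a(V, B) = 5 + V (a(V, B) = V + 5 = 5 + V)
(-47710 + a(-99, 152))*(I(-117) + 42233) = (-47710 + (5 - 99))*(-5*(-117) + 42233) = (-47710 - 94)*(585 + 42233) = -47804*42818 = -2046871672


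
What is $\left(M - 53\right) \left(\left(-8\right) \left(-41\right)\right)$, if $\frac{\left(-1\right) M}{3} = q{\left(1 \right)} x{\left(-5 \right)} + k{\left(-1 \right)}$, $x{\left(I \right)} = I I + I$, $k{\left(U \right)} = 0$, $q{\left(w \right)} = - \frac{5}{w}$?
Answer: $81016$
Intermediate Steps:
$x{\left(I \right)} = I + I^{2}$ ($x{\left(I \right)} = I^{2} + I = I + I^{2}$)
$M = 300$ ($M = - 3 \left(- \frac{5}{1} \left(- 5 \left(1 - 5\right)\right) + 0\right) = - 3 \left(\left(-5\right) 1 \left(\left(-5\right) \left(-4\right)\right) + 0\right) = - 3 \left(\left(-5\right) 20 + 0\right) = - 3 \left(-100 + 0\right) = \left(-3\right) \left(-100\right) = 300$)
$\left(M - 53\right) \left(\left(-8\right) \left(-41\right)\right) = \left(300 - 53\right) \left(\left(-8\right) \left(-41\right)\right) = 247 \cdot 328 = 81016$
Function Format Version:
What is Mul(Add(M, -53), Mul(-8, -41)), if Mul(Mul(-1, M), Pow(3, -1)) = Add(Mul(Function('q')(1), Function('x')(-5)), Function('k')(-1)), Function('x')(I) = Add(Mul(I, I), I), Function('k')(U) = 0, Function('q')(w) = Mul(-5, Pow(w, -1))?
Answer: 81016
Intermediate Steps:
Function('x')(I) = Add(I, Pow(I, 2)) (Function('x')(I) = Add(Pow(I, 2), I) = Add(I, Pow(I, 2)))
M = 300 (M = Mul(-3, Add(Mul(Mul(-5, Pow(1, -1)), Mul(-5, Add(1, -5))), 0)) = Mul(-3, Add(Mul(Mul(-5, 1), Mul(-5, -4)), 0)) = Mul(-3, Add(Mul(-5, 20), 0)) = Mul(-3, Add(-100, 0)) = Mul(-3, -100) = 300)
Mul(Add(M, -53), Mul(-8, -41)) = Mul(Add(300, -53), Mul(-8, -41)) = Mul(247, 328) = 81016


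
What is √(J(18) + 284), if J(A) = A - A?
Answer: 2*√71 ≈ 16.852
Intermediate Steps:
J(A) = 0
√(J(18) + 284) = √(0 + 284) = √284 = 2*√71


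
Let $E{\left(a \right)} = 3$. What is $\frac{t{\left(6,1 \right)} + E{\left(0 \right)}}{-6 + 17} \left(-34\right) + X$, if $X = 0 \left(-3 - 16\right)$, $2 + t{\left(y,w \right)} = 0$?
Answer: $- \frac{34}{11} \approx -3.0909$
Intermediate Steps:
$t{\left(y,w \right)} = -2$ ($t{\left(y,w \right)} = -2 + 0 = -2$)
$X = 0$ ($X = 0 \left(-3 - 16\right) = 0 \left(-19\right) = 0$)
$\frac{t{\left(6,1 \right)} + E{\left(0 \right)}}{-6 + 17} \left(-34\right) + X = \frac{-2 + 3}{-6 + 17} \left(-34\right) + 0 = 1 \cdot \frac{1}{11} \left(-34\right) + 0 = \frac{1}{11} \left(-34\right) + 0 = - \frac{34}{11} + 0 = - \frac{34}{11}$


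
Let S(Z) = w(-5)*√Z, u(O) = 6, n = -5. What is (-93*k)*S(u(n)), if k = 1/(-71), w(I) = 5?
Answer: 465*√6/71 ≈ 16.042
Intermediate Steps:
k = -1/71 ≈ -0.014085
S(Z) = 5*√Z
(-93*k)*S(u(n)) = (-93*(-1/71))*(5*√6) = 93*(5*√6)/71 = 465*√6/71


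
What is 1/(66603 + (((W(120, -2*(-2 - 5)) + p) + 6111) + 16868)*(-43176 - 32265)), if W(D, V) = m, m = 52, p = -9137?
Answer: -1/1048110651 ≈ -9.5410e-10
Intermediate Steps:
W(D, V) = 52
1/(66603 + (((W(120, -2*(-2 - 5)) + p) + 6111) + 16868)*(-43176 - 32265)) = 1/(66603 + (((52 - 9137) + 6111) + 16868)*(-43176 - 32265)) = 1/(66603 + ((-9085 + 6111) + 16868)*(-75441)) = 1/(66603 + (-2974 + 16868)*(-75441)) = 1/(66603 + 13894*(-75441)) = 1/(66603 - 1048177254) = 1/(-1048110651) = -1/1048110651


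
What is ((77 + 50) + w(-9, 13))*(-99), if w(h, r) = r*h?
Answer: -990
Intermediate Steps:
w(h, r) = h*r
((77 + 50) + w(-9, 13))*(-99) = ((77 + 50) - 9*13)*(-99) = (127 - 117)*(-99) = 10*(-99) = -990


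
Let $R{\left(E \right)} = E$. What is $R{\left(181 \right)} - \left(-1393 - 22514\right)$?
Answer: $24088$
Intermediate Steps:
$R{\left(181 \right)} - \left(-1393 - 22514\right) = 181 - \left(-1393 - 22514\right) = 181 - -23907 = 181 + 23907 = 24088$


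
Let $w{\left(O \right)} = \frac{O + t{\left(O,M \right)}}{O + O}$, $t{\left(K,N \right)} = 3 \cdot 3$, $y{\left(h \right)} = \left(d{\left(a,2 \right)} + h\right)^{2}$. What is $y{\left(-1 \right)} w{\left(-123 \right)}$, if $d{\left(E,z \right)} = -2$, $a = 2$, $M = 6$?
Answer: $\frac{171}{41} \approx 4.1707$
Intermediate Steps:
$y{\left(h \right)} = \left(-2 + h\right)^{2}$
$t{\left(K,N \right)} = 9$
$w{\left(O \right)} = \frac{9 + O}{2 O}$ ($w{\left(O \right)} = \frac{O + 9}{O + O} = \frac{9 + O}{2 O}$)
$y{\left(-1 \right)} w{\left(-123 \right)} = \left(-2 - 1\right)^{2} \frac{9 - 123}{2 \left(-123\right)} = \left(-3\right)^{2} \cdot \frac{1}{2} \left(- \frac{1}{123}\right) \left(-114\right) = 9 \cdot \frac{19}{41} = \frac{171}{41}$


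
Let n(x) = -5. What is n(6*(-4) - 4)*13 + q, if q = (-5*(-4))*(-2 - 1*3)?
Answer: -165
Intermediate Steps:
q = -100 (q = 20*(-2 - 3) = 20*(-5) = -100)
n(6*(-4) - 4)*13 + q = -5*13 - 100 = -65 - 100 = -165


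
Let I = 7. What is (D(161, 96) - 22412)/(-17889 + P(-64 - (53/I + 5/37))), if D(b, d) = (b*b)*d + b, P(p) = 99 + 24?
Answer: -822055/5922 ≈ -138.81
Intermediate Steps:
P(p) = 123
D(b, d) = b + d*b² (D(b, d) = b²*d + b = d*b² + b = b + d*b²)
(D(161, 96) - 22412)/(-17889 + P(-64 - (53/I + 5/37))) = (161*(1 + 161*96) - 22412)/(-17889 + 123) = (161*(1 + 15456) - 22412)/(-17766) = (161*15457 - 22412)*(-1/17766) = (2488577 - 22412)*(-1/17766) = 2466165*(-1/17766) = -822055/5922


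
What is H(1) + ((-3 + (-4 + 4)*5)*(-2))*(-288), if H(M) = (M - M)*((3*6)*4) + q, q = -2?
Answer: -1730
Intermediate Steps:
H(M) = -2 (H(M) = (M - M)*((3*6)*4) - 2 = 0*(18*4) - 2 = 0*72 - 2 = 0 - 2 = -2)
H(1) + ((-3 + (-4 + 4)*5)*(-2))*(-288) = -2 + ((-3 + (-4 + 4)*5)*(-2))*(-288) = -2 + ((-3 + 0*5)*(-2))*(-288) = -2 + ((-3 + 0)*(-2))*(-288) = -2 - 3*(-2)*(-288) = -2 + 6*(-288) = -2 - 1728 = -1730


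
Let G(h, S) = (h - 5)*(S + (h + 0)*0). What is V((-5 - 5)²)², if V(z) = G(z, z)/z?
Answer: 9025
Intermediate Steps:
G(h, S) = S*(-5 + h) (G(h, S) = (-5 + h)*(S + h*0) = (-5 + h)*(S + 0) = (-5 + h)*S = S*(-5 + h))
V(z) = -5 + z (V(z) = (z*(-5 + z))/z = -5 + z)
V((-5 - 5)²)² = (-5 + (-5 - 5)²)² = (-5 + (-10)²)² = (-5 + 100)² = 95² = 9025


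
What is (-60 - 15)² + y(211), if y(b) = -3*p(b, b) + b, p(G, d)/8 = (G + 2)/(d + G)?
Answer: 1228840/211 ≈ 5823.9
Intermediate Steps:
p(G, d) = 8*(2 + G)/(G + d) (p(G, d) = 8*((G + 2)/(d + G)) = 8*((2 + G)/(G + d)) = 8*(2 + G)/(G + d))
y(b) = b - 12*(2 + b)/b (y(b) = -24*(2 + b)/(b + b) + b = -24*(2 + b)/(2*b) + b = -24*1/(2*b)*(2 + b) + b = -12*(2 + b)/b + b = b - 12*(2 + b)/b)
(-60 - 15)² + y(211) = (-60 - 15)² + (-12 + 211 - 24/211) = (-75)² + (-12 + 211 - 24*1/211) = 5625 + (-12 + 211 - 24/211) = 5625 + 41965/211 = 1228840/211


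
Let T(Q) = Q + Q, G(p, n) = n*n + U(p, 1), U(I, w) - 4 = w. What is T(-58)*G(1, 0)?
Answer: -580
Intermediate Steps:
U(I, w) = 4 + w
G(p, n) = 5 + n² (G(p, n) = n*n + (4 + 1) = n² + 5 = 5 + n²)
T(Q) = 2*Q
T(-58)*G(1, 0) = (2*(-58))*(5 + 0²) = -116*(5 + 0) = -116*5 = -580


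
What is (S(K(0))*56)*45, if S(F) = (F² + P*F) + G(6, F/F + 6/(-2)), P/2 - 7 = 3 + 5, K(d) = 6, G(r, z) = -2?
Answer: 539280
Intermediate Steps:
P = 30 (P = 14 + 2*(3 + 5) = 14 + 2*8 = 14 + 16 = 30)
S(F) = -2 + F² + 30*F (S(F) = (F² + 30*F) - 2 = -2 + F² + 30*F)
(S(K(0))*56)*45 = ((-2 + 6² + 30*6)*56)*45 = ((-2 + 36 + 180)*56)*45 = (214*56)*45 = 11984*45 = 539280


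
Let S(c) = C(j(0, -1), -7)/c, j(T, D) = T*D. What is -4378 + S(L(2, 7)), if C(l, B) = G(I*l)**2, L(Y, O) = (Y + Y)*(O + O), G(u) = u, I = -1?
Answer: -4378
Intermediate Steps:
j(T, D) = D*T
L(Y, O) = 4*O*Y (L(Y, O) = (2*Y)*(2*O) = 4*O*Y)
C(l, B) = l**2 (C(l, B) = (-l)**2 = l**2)
S(c) = 0 (S(c) = (-1*0)**2/c = 0**2/c = 0/c = 0)
-4378 + S(L(2, 7)) = -4378 + 0 = -4378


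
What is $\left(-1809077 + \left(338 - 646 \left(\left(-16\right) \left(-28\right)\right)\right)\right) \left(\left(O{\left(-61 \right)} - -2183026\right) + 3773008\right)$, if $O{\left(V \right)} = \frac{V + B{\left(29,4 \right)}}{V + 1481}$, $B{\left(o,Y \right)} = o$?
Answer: $- \frac{4436305361709114}{355} \approx -1.2497 \cdot 10^{13}$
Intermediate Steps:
$O{\left(V \right)} = \frac{29 + V}{1481 + V}$ ($O{\left(V \right)} = \frac{V + 29}{V + 1481} = \frac{29 + V}{1481 + V}$)
$\left(-1809077 + \left(338 - 646 \left(\left(-16\right) \left(-28\right)\right)\right)\right) \left(\left(O{\left(-61 \right)} - -2183026\right) + 3773008\right) = \left(-1809077 + \left(338 - 646 \left(\left(-16\right) \left(-28\right)\right)\right)\right) \left(\left(\frac{29 - 61}{1481 - 61} - -2183026\right) + 3773008\right) = \left(-1809077 + \left(338 - 289408\right)\right) \left(\left(\frac{1}{1420} \left(-32\right) + 2183026\right) + 3773008\right) = \left(-1809077 - 289070\right) \left(\left(- \frac{8}{355} + 2183026\right) + 3773008\right) = - 2098147 \left(\frac{774974222}{355} + 3773008\right) = \left(-2098147\right) \frac{2114392062}{355} = - \frac{4436305361709114}{355}$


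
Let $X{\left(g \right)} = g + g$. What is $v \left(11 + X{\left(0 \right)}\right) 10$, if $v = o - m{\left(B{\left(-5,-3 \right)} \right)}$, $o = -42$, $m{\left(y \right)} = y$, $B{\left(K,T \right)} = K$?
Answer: $-4070$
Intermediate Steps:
$X{\left(g \right)} = 2 g$
$v = -37$ ($v = -42 - -5 = -42 + 5 = -37$)
$v \left(11 + X{\left(0 \right)}\right) 10 = - 37 \left(11 + 2 \cdot 0\right) 10 = - 37 \left(11 + 0\right) 10 = - 37 \cdot 11 \cdot 10 = \left(-37\right) 110 = -4070$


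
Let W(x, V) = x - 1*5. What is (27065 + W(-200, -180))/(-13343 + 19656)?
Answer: 26860/6313 ≈ 4.2547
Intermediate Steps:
W(x, V) = -5 + x (W(x, V) = x - 5 = -5 + x)
(27065 + W(-200, -180))/(-13343 + 19656) = (27065 + (-5 - 200))/(-13343 + 19656) = (27065 - 205)/6313 = 26860*(1/6313) = 26860/6313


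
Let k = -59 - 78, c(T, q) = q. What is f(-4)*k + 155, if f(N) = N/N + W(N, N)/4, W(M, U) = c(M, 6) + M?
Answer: -101/2 ≈ -50.500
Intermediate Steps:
W(M, U) = 6 + M
k = -137
f(N) = 5/2 + N/4 (f(N) = N/N + (6 + N)/4 = 1 + (6 + N)*(¼) = 1 + (3/2 + N/4) = 5/2 + N/4)
f(-4)*k + 155 = (5/2 + (¼)*(-4))*(-137) + 155 = (5/2 - 1)*(-137) + 155 = (3/2)*(-137) + 155 = -411/2 + 155 = -101/2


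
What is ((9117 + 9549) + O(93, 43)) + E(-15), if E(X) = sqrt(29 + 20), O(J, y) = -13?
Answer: 18660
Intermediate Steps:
E(X) = 7 (E(X) = sqrt(49) = 7)
((9117 + 9549) + O(93, 43)) + E(-15) = ((9117 + 9549) - 13) + 7 = (18666 - 13) + 7 = 18653 + 7 = 18660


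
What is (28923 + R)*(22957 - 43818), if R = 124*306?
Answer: -1394912487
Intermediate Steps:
R = 37944
(28923 + R)*(22957 - 43818) = (28923 + 37944)*(22957 - 43818) = 66867*(-20861) = -1394912487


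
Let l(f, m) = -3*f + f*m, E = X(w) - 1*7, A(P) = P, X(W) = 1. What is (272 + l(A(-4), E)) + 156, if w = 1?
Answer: 464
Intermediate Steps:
E = -6 (E = 1 - 1*7 = 1 - 7 = -6)
(272 + l(A(-4), E)) + 156 = (272 - 4*(-3 - 6)) + 156 = (272 - 4*(-9)) + 156 = (272 + 36) + 156 = 308 + 156 = 464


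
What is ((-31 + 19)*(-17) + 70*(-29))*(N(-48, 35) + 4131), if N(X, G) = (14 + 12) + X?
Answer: -7503034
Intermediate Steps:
N(X, G) = 26 + X
((-31 + 19)*(-17) + 70*(-29))*(N(-48, 35) + 4131) = ((-31 + 19)*(-17) + 70*(-29))*((26 - 48) + 4131) = (-12*(-17) - 2030)*(-22 + 4131) = (204 - 2030)*4109 = -1826*4109 = -7503034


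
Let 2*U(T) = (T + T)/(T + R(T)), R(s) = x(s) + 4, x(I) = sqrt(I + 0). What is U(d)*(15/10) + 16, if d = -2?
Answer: 15 + I*sqrt(2)/2 ≈ 15.0 + 0.70711*I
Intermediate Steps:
x(I) = sqrt(I)
R(s) = 4 + sqrt(s) (R(s) = sqrt(s) + 4 = 4 + sqrt(s))
U(T) = T/(4 + T + sqrt(T)) (U(T) = ((T + T)/(T + (4 + sqrt(T))))/2 = ((2*T)/(4 + T + sqrt(T)))/2 = (2*T/(4 + T + sqrt(T)))/2 = T/(4 + T + sqrt(T)))
U(d)*(15/10) + 16 = (-2/(4 - 2 + sqrt(-2)))*(15/10) + 16 = (-2/(4 - 2 + I*sqrt(2)))*(15*(1/10)) + 16 = -2/(2 + I*sqrt(2))*(3/2) + 16 = -3/(2 + I*sqrt(2)) + 16 = 16 - 3/(2 + I*sqrt(2))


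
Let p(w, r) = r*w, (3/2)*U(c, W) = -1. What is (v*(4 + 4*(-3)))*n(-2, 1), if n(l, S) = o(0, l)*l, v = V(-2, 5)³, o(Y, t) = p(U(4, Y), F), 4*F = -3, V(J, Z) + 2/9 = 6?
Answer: 1124864/729 ≈ 1543.0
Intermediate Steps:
V(J, Z) = 52/9 (V(J, Z) = -2/9 + 6 = 52/9)
U(c, W) = -⅔ (U(c, W) = (⅔)*(-1) = -⅔)
F = -¾ (F = (¼)*(-3) = -¾ ≈ -0.75000)
o(Y, t) = ½ (o(Y, t) = -¾*(-⅔) = ½)
v = 140608/729 (v = (52/9)³ = 140608/729 ≈ 192.88)
n(l, S) = l/2
(v*(4 + 4*(-3)))*n(-2, 1) = (140608*(4 + 4*(-3))/729)*((½)*(-2)) = (140608*(4 - 12)/729)*(-1) = ((140608/729)*(-8))*(-1) = -1124864/729*(-1) = 1124864/729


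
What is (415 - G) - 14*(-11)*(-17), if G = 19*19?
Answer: -2564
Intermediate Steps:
G = 361
(415 - G) - 14*(-11)*(-17) = (415 - 1*361) - 14*(-11)*(-17) = (415 - 361) + 154*(-17) = 54 - 2618 = -2564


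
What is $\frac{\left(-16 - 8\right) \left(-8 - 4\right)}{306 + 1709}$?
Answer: $\frac{288}{2015} \approx 0.14293$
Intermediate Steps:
$\frac{\left(-16 - 8\right) \left(-8 - 4\right)}{306 + 1709} = \frac{\left(-24\right) \left(-12\right)}{2015} = 288 \cdot \frac{1}{2015} = \frac{288}{2015}$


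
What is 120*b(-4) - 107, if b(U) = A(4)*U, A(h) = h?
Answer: -2027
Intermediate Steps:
b(U) = 4*U
120*b(-4) - 107 = 120*(4*(-4)) - 107 = 120*(-16) - 107 = -1920 - 107 = -2027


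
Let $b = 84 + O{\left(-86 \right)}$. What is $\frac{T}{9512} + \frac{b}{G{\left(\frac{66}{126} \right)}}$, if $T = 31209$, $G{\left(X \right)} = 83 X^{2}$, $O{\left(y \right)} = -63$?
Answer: $\frac{401522619}{95529016} \approx 4.2031$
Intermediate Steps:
$b = 21$ ($b = 84 - 63 = 21$)
$\frac{T}{9512} + \frac{b}{G{\left(\frac{66}{126} \right)}} = \frac{31209}{9512} + \frac{21}{83 \left(\frac{66}{126}\right)^{2}} = 31209 \cdot \frac{1}{9512} + \frac{21}{83 \left(66 \cdot \frac{1}{126}\right)^{2}} = \frac{31209}{9512} + \frac{21}{83 \left(\frac{11}{21}\right)^{2}} = \frac{31209}{9512} + \frac{21}{83 \cdot \frac{121}{441}} = \frac{31209}{9512} + \frac{21}{\frac{10043}{441}} = \frac{31209}{9512} + 21 \cdot \frac{441}{10043} = \frac{31209}{9512} + \frac{9261}{10043} = \frac{401522619}{95529016}$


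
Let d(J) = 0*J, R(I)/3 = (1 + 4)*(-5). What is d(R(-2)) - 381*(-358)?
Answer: 136398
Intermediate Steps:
R(I) = -75 (R(I) = 3*((1 + 4)*(-5)) = 3*(5*(-5)) = 3*(-25) = -75)
d(J) = 0
d(R(-2)) - 381*(-358) = 0 - 381*(-358) = 0 + 136398 = 136398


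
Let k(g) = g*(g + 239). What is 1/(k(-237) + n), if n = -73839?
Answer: -1/74313 ≈ -1.3457e-5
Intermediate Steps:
k(g) = g*(239 + g)
1/(k(-237) + n) = 1/(-237*(239 - 237) - 73839) = 1/(-237*2 - 73839) = 1/(-474 - 73839) = 1/(-74313) = -1/74313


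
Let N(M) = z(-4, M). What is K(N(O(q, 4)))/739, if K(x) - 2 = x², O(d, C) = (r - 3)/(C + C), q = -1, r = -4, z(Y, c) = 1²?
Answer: 3/739 ≈ 0.0040595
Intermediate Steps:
z(Y, c) = 1
O(d, C) = -7/(2*C) (O(d, C) = (-4 - 3)/(C + C) = -7*1/(2*C) = -7/(2*C))
N(M) = 1
K(x) = 2 + x²
K(N(O(q, 4)))/739 = (2 + 1²)/739 = (2 + 1)*(1/739) = 3*(1/739) = 3/739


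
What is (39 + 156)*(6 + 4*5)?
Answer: 5070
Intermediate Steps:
(39 + 156)*(6 + 4*5) = 195*(6 + 20) = 195*26 = 5070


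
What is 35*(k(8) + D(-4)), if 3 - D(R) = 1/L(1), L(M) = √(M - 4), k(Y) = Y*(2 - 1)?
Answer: 385 + 35*I*√3/3 ≈ 385.0 + 20.207*I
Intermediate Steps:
k(Y) = Y (k(Y) = Y*1 = Y)
L(M) = √(-4 + M)
D(R) = 3 + I*√3/3 (D(R) = 3 - 1/(√(-4 + 1)) = 3 - 1/(√(-3)) = 3 - 1/(I*√3) = 3 - (-1)*I*√3/3 = 3 + I*√3/3)
35*(k(8) + D(-4)) = 35*(8 + (3 + I*√3/3)) = 35*(11 + I*√3/3) = 385 + 35*I*√3/3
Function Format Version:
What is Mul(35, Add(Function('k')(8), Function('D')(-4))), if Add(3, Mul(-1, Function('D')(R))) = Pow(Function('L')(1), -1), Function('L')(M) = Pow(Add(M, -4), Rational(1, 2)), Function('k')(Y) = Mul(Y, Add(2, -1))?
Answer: Add(385, Mul(Rational(35, 3), I, Pow(3, Rational(1, 2)))) ≈ Add(385.00, Mul(20.207, I))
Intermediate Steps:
Function('k')(Y) = Y (Function('k')(Y) = Mul(Y, 1) = Y)
Function('L')(M) = Pow(Add(-4, M), Rational(1, 2))
Function('D')(R) = Add(3, Mul(Rational(1, 3), I, Pow(3, Rational(1, 2)))) (Function('D')(R) = Add(3, Mul(-1, Pow(Pow(Add(-4, 1), Rational(1, 2)), -1))) = Add(3, Mul(-1, Pow(Pow(-3, Rational(1, 2)), -1))) = Add(3, Mul(-1, Pow(Mul(I, Pow(3, Rational(1, 2))), -1))) = Add(3, Mul(-1, Mul(Rational(-1, 3), I, Pow(3, Rational(1, 2))))) = Add(3, Mul(Rational(1, 3), I, Pow(3, Rational(1, 2)))))
Mul(35, Add(Function('k')(8), Function('D')(-4))) = Mul(35, Add(8, Add(3, Mul(Rational(1, 3), I, Pow(3, Rational(1, 2)))))) = Mul(35, Add(11, Mul(Rational(1, 3), I, Pow(3, Rational(1, 2))))) = Add(385, Mul(Rational(35, 3), I, Pow(3, Rational(1, 2))))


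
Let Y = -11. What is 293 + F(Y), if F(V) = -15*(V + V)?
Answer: 623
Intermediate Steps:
F(V) = -30*V
293 + F(Y) = 293 - 30*(-11) = 293 + 330 = 623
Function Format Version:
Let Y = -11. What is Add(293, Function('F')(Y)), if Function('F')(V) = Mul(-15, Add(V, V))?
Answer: 623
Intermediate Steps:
Function('F')(V) = Mul(-30, V) (Function('F')(V) = Mul(-15, Mul(2, V)) = Mul(-30, V))
Add(293, Function('F')(Y)) = Add(293, Mul(-30, -11)) = Add(293, 330) = 623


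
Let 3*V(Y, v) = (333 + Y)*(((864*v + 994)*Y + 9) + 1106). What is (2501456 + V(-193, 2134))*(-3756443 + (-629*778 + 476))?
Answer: 211578812546542628/3 ≈ 7.0526e+16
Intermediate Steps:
V(Y, v) = (333 + Y)*(1115 + Y*(994 + 864*v))/3 (V(Y, v) = ((333 + Y)*(((864*v + 994)*Y + 9) + 1106))/3 = ((333 + Y)*(((994 + 864*v)*Y + 9) + 1106))/3 = ((333 + Y)*((Y*(994 + 864*v) + 9) + 1106))/3 = ((333 + Y)*((9 + Y*(994 + 864*v)) + 1106))/3 = ((333 + Y)*(1115 + Y*(994 + 864*v)))/3 = (333 + Y)*(1115 + Y*(994 + 864*v))/3)
(2501456 + V(-193, 2134))*(-3756443 + (-629*778 + 476)) = (2501456 + (123765 + (994/3)*(-193)² + (332117/3)*(-193) + 288*2134*(-193)² + 95904*(-193)*2134))*(-3756443 + (-629*778 + 476)) = (2501456 + (123765 + (994/3)*37249 - 64098581/3 + 288*2134*37249 - 39499213248))*(-3756443 + (-489362 + 476)) = (2501456 + (123765 + 37025506/3 - 64098581/3 + 22892937408 - 39499213248))*(-3756443 - 488886) = (2501456 - 49845529300/3)*(-4245329) = -49838024932/3*(-4245329) = 211578812546542628/3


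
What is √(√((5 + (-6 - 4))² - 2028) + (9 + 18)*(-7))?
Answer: √(-189 + I*√2003) ≈ 1.6166 + 13.842*I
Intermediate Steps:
√(√((5 + (-6 - 4))² - 2028) + (9 + 18)*(-7)) = √(√((5 - 10)² - 2028) + 27*(-7)) = √(√((-5)² - 2028) - 189) = √(√(25 - 2028) - 189) = √(√(-2003) - 189) = √(I*√2003 - 189) = √(-189 + I*√2003)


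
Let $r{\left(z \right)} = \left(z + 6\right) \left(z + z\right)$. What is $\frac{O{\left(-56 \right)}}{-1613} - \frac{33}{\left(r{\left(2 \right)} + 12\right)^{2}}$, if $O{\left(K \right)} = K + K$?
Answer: $\frac{14873}{283888} \approx 0.05239$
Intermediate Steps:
$O{\left(K \right)} = 2 K$
$r{\left(z \right)} = 2 z \left(6 + z\right)$ ($r{\left(z \right)} = \left(6 + z\right) 2 z = 2 z \left(6 + z\right)$)
$\frac{O{\left(-56 \right)}}{-1613} - \frac{33}{\left(r{\left(2 \right)} + 12\right)^{2}} = \frac{2 \left(-56\right)}{-1613} - \frac{33}{\left(2 \cdot 2 \left(6 + 2\right) + 12\right)^{2}} = \left(-112\right) \left(- \frac{1}{1613}\right) - \frac{33}{\left(2 \cdot 2 \cdot 8 + 12\right)^{2}} = \frac{112}{1613} - \frac{33}{\left(32 + 12\right)^{2}} = \frac{112}{1613} - \frac{33}{44^{2}} = \frac{112}{1613} - \frac{33}{1936} = \frac{112}{1613} - \frac{3}{176} = \frac{14873}{283888}$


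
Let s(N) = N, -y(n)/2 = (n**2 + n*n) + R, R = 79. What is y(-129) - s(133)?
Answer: -66855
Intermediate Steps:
y(n) = -158 - 4*n**2 (y(n) = -2*((n**2 + n*n) + 79) = -2*((n**2 + n**2) + 79) = -2*(2*n**2 + 79) = -2*(79 + 2*n**2) = -158 - 4*n**2)
y(-129) - s(133) = (-158 - 4*(-129)**2) - 1*133 = (-158 - 4*16641) - 133 = (-158 - 66564) - 133 = -66722 - 133 = -66855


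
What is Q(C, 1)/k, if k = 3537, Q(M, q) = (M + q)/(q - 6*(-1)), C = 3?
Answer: 4/24759 ≈ 0.00016156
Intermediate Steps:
Q(M, q) = (M + q)/(6 + q) (Q(M, q) = (M + q)/(q + 6) = (M + q)/(6 + q))
Q(C, 1)/k = ((3 + 1)/(6 + 1))/3537 = (4/7)*(1/3537) = 4/24759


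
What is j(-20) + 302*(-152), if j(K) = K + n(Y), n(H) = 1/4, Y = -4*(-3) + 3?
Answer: -183695/4 ≈ -45924.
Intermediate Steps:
Y = 15 (Y = 12 + 3 = 15)
n(H) = 1/4
j(K) = 1/4 + K (j(K) = K + 1/4 = 1/4 + K)
j(-20) + 302*(-152) = (1/4 - 20) + 302*(-152) = -79/4 - 45904 = -183695/4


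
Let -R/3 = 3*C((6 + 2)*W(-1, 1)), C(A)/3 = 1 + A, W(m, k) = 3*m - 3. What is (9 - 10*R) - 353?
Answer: -13034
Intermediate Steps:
W(m, k) = -3 + 3*m
C(A) = 3 + 3*A (C(A) = 3*(1 + A) = 3 + 3*A)
R = 1269 (R = -9*(3 + 3*((6 + 2)*(-3 + 3*(-1)))) = -9*(3 + 3*(8*(-3 - 3))) = -9*(3 + 3*(8*(-6))) = -9*(3 + 3*(-48)) = -9*(3 - 144) = -9*(-141) = -3*(-423) = 1269)
(9 - 10*R) - 353 = (9 - 10*1269) - 353 = (9 - 12690) - 353 = -12681 - 353 = -13034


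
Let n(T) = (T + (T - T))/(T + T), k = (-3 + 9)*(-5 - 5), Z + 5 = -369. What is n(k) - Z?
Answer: 749/2 ≈ 374.50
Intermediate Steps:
Z = -374 (Z = -5 - 369 = -374)
k = -60 (k = 6*(-10) = -60)
n(T) = ½ (n(T) = (T + 0)/((2*T)) = T*(1/(2*T)) = ½)
n(k) - Z = ½ - 1*(-374) = ½ + 374 = 749/2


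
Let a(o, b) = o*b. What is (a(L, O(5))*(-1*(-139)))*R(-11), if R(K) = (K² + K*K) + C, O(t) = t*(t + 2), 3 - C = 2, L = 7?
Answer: 8275365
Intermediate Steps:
C = 1 (C = 3 - 1*2 = 3 - 2 = 1)
O(t) = t*(2 + t)
R(K) = 1 + 2*K² (R(K) = (K² + K*K) + 1 = (K² + K²) + 1 = 2*K² + 1 = 1 + 2*K²)
a(o, b) = b*o
(a(L, O(5))*(-1*(-139)))*R(-11) = (((5*(2 + 5))*7)*(-1*(-139)))*(1 + 2*(-11)²) = (((5*7)*7)*139)*(1 + 2*121) = ((35*7)*139)*(1 + 242) = (245*139)*243 = 34055*243 = 8275365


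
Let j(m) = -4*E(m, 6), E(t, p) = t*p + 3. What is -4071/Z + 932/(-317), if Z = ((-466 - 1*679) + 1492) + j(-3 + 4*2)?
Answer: -1490887/68155 ≈ -21.875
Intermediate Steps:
E(t, p) = 3 + p*t (E(t, p) = p*t + 3 = 3 + p*t)
j(m) = -12 - 24*m (j(m) = -4*(3 + 6*m) = -12 - 24*m)
Z = 215 (Z = ((-466 - 1*679) + 1492) + (-12 - 24*(-3 + 4*2)) = ((-466 - 679) + 1492) + (-12 - 24*(-3 + 8)) = (-1145 + 1492) + (-12 - 24*5) = 347 + (-12 - 120) = 347 - 132 = 215)
-4071/Z + 932/(-317) = -4071/215 + 932/(-317) = -4071*1/215 + 932*(-1/317) = -4071/215 - 932/317 = -1490887/68155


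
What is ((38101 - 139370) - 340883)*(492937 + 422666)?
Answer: -404835697656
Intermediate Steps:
((38101 - 139370) - 340883)*(492937 + 422666) = (-101269 - 340883)*915603 = -442152*915603 = -404835697656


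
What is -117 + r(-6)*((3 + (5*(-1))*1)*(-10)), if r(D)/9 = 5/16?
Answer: -243/4 ≈ -60.750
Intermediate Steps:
r(D) = 45/16 (r(D) = 9*(5/16) = 45/16)
-117 + r(-6)*((3 + (5*(-1))*1)*(-10)) = -117 + 45*((3 + (5*(-1))*1)*(-10))/16 = -117 + 45*((3 - 5*1)*(-10))/16 = -117 + 45*((3 - 5)*(-10))/16 = -117 + 45*(-2*(-10))/16 = -117 + (45/16)*20 = -117 + 225/4 = -243/4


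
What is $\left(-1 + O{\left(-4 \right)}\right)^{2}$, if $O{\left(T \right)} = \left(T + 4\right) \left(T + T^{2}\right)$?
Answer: $1$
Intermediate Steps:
$O{\left(T \right)} = \left(4 + T\right) \left(T + T^{2}\right)$
$\left(-1 + O{\left(-4 \right)}\right)^{2} = \left(-1 - 4 \left(4 + \left(-4\right)^{2} + 5 \left(-4\right)\right)\right)^{2} = \left(-1 - 4 \left(4 + 16 - 20\right)\right)^{2} = \left(-1 - 0\right)^{2} = \left(-1 + 0\right)^{2} = \left(-1\right)^{2} = 1$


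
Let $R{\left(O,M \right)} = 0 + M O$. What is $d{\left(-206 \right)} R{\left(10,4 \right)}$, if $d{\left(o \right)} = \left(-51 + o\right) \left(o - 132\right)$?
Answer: $3474640$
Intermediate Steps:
$R{\left(O,M \right)} = M O$
$d{\left(o \right)} = \left(-132 + o\right) \left(-51 + o\right)$ ($d{\left(o \right)} = \left(-51 + o\right) \left(-132 + o\right) = \left(-132 + o\right) \left(-51 + o\right)$)
$d{\left(-206 \right)} R{\left(10,4 \right)} = \left(6732 + \left(-206\right)^{2} - -37698\right) 4 \cdot 10 = \left(6732 + 42436 + 37698\right) 40 = 86866 \cdot 40 = 3474640$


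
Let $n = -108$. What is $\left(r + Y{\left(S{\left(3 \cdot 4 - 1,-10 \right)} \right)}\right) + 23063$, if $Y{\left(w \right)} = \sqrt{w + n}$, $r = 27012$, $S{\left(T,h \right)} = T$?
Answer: $50075 + i \sqrt{97} \approx 50075.0 + 9.8489 i$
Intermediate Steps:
$Y{\left(w \right)} = \sqrt{-108 + w}$ ($Y{\left(w \right)} = \sqrt{w - 108} = \sqrt{-108 + w}$)
$\left(r + Y{\left(S{\left(3 \cdot 4 - 1,-10 \right)} \right)}\right) + 23063 = \left(27012 + \sqrt{-108 + \left(3 \cdot 4 - 1\right)}\right) + 23063 = \left(27012 + \sqrt{-108 + \left(12 - 1\right)}\right) + 23063 = \left(27012 + \sqrt{-108 + 11}\right) + 23063 = \left(27012 + \sqrt{-97}\right) + 23063 = \left(27012 + i \sqrt{97}\right) + 23063 = 50075 + i \sqrt{97}$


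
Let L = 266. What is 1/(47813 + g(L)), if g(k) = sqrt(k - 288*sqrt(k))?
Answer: 1/(47813 + sqrt(266 - 288*sqrt(266))) ≈ 2.0915e-5 - 2.91e-8*I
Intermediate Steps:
1/(47813 + g(L)) = 1/(47813 + sqrt(266 - 288*sqrt(266)))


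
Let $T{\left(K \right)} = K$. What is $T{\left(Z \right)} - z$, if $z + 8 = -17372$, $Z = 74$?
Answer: $17454$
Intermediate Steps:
$z = -17380$ ($z = -8 - 17372 = -17380$)
$T{\left(Z \right)} - z = 74 - -17380 = 74 + 17380 = 17454$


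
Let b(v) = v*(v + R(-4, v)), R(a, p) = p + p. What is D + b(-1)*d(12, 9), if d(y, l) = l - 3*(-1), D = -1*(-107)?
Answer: 143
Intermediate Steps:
D = 107
d(y, l) = 3 + l (d(y, l) = l + 3 = 3 + l)
R(a, p) = 2*p
b(v) = 3*v**2 (b(v) = v*(v + 2*v) = v*(3*v) = 3*v**2)
D + b(-1)*d(12, 9) = 107 + (3*(-1)**2)*(3 + 9) = 107 + (3*1)*12 = 107 + 3*12 = 107 + 36 = 143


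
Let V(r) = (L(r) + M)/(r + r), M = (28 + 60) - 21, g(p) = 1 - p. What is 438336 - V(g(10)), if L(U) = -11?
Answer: 3945052/9 ≈ 4.3834e+5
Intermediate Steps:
M = 67 (M = 88 - 21 = 67)
V(r) = 28/r (V(r) = (-11 + 67)/(r + r) = 56/((2*r)) = 56*(1/(2*r)) = 28/r)
438336 - V(g(10)) = 438336 - 28/(1 - 1*10) = 438336 - 28/(1 - 10) = 438336 - 28/(-9) = 438336 - 28*(-1)/9 = 438336 - 1*(-28/9) = 438336 + 28/9 = 3945052/9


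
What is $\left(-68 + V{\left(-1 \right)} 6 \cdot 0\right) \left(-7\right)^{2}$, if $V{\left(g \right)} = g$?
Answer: $-3332$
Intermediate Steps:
$\left(-68 + V{\left(-1 \right)} 6 \cdot 0\right) \left(-7\right)^{2} = \left(-68 + \left(-1\right) 6 \cdot 0\right) \left(-7\right)^{2} = \left(-68 - 0\right) 49 = \left(-68 + 0\right) 49 = \left(-68\right) 49 = -3332$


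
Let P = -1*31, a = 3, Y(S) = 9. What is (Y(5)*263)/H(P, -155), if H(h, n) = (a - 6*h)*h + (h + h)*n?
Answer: 2367/3751 ≈ 0.63103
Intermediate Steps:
P = -31
H(h, n) = h*(3 - 6*h) + 2*h*n (H(h, n) = (3 - 6*h)*h + (h + h)*n = h*(3 - 6*h) + (2*h)*n = h*(3 - 6*h) + 2*h*n)
(Y(5)*263)/H(P, -155) = (9*263)/((-31*(3 - 6*(-31) + 2*(-155)))) = 2367/((-31*(3 + 186 - 310))) = 2367/((-31*(-121))) = 2367/3751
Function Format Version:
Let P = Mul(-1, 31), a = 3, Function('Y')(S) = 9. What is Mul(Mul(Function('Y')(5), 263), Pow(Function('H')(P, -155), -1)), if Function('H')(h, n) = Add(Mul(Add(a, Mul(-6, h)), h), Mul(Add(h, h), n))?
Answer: Rational(2367, 3751) ≈ 0.63103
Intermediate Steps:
P = -31
Function('H')(h, n) = Add(Mul(h, Add(3, Mul(-6, h))), Mul(2, h, n)) (Function('H')(h, n) = Add(Mul(Add(3, Mul(-6, h)), h), Mul(Add(h, h), n)) = Add(Mul(h, Add(3, Mul(-6, h))), Mul(Mul(2, h), n)) = Add(Mul(h, Add(3, Mul(-6, h))), Mul(2, h, n)))
Mul(Mul(Function('Y')(5), 263), Pow(Function('H')(P, -155), -1)) = Mul(Mul(9, 263), Pow(Mul(-31, Add(3, Mul(-6, -31), Mul(2, -155))), -1)) = Mul(2367, Pow(Mul(-31, Add(3, 186, -310)), -1)) = Mul(2367, Pow(Mul(-31, -121), -1)) = Mul(2367, Pow(3751, -1)) = Mul(2367, Rational(1, 3751)) = Rational(2367, 3751)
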